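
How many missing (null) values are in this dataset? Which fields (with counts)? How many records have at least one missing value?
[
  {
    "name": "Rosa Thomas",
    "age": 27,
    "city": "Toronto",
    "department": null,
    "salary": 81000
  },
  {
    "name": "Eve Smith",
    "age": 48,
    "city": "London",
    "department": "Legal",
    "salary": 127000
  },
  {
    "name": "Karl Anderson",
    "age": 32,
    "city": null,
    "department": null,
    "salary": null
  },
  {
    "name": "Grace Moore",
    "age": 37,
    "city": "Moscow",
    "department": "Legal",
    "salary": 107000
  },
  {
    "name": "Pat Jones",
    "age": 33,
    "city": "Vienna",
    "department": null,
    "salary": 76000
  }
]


Checking for missing (null) values in 5 records:

  Rosa Thomas: department
  Eve Smith: complete
  Karl Anderson: city, department, salary
  Grace Moore: complete
  Pat Jones: department

Per field:
  name: 0 missing
  age: 0 missing
  city: 1 missing
  department: 3 missing
  salary: 1 missing

Total missing values: 5
Records with any missing: 3

5 missing values (city: 1, department: 3, salary: 1); 3 incomplete records


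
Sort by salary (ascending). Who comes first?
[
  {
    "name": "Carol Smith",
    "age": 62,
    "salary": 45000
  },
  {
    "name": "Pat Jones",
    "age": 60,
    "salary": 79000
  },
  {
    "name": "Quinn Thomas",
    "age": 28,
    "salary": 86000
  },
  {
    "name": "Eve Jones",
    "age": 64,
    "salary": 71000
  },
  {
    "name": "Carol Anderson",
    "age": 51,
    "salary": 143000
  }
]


Sort by: salary (ascending)

Sorted order:
  1. Carol Smith (salary = 45000)
  2. Eve Jones (salary = 71000)
  3. Pat Jones (salary = 79000)
  4. Quinn Thomas (salary = 86000)
  5. Carol Anderson (salary = 143000)

First: Carol Smith

Carol Smith


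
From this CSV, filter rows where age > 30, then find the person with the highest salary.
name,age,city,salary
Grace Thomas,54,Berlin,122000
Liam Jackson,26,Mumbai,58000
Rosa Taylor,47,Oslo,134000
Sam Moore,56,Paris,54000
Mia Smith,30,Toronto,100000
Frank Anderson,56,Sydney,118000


Filter: age > 30
Sort by: salary (descending)

Filtered records (4):
  Rosa Taylor, age 47, salary $134000
  Grace Thomas, age 54, salary $122000
  Frank Anderson, age 56, salary $118000
  Sam Moore, age 56, salary $54000

Highest salary: Rosa Taylor ($134000)

Rosa Taylor


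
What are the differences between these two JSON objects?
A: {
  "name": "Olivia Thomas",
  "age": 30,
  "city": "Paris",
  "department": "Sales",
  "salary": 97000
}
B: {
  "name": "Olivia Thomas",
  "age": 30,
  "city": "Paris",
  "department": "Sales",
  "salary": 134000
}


Comparing each field (in key order):
  name: same
  age: same
  city: same
  department: same
  salary: DIFFERENT
Differences:
  salary: 97000 -> 134000

1 field(s) changed

1 change: salary


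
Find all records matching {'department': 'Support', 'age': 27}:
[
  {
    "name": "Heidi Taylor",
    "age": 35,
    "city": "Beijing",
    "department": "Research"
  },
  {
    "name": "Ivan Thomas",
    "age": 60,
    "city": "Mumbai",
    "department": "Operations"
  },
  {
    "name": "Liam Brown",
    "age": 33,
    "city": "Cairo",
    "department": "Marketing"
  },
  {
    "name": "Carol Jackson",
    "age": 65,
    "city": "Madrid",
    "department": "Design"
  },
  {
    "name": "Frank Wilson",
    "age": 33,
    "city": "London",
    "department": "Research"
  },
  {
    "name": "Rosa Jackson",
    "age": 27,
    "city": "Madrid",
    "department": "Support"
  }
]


Search criteria: {'department': 'Support', 'age': 27}

Checking 6 records:
  Heidi Taylor: {department: Research, age: 35}
  Ivan Thomas: {department: Operations, age: 60}
  Liam Brown: {department: Marketing, age: 33}
  Carol Jackson: {department: Design, age: 65}
  Frank Wilson: {department: Research, age: 33}
  Rosa Jackson: {department: Support, age: 27} <-- MATCH

Matches: ["Rosa Jackson"]

["Rosa Jackson"]


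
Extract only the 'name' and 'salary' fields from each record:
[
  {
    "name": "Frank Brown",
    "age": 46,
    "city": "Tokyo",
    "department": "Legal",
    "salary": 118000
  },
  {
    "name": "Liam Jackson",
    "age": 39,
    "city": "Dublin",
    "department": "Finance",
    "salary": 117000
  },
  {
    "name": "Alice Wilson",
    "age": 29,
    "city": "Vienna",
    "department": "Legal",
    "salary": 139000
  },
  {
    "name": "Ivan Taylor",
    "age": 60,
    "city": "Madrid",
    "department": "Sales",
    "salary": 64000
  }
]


Original: 4 records with fields: name, age, city, department, salary
Keep: ['name', 'salary']
Drop: ['age', 'city', 'department']
Result: 4 records, 2 fields each

[
  {
    "name": "Frank Brown",
    "salary": 118000
  },
  {
    "name": "Liam Jackson",
    "salary": 117000
  },
  {
    "name": "Alice Wilson",
    "salary": 139000
  },
  {
    "name": "Ivan Taylor",
    "salary": 64000
  }
]


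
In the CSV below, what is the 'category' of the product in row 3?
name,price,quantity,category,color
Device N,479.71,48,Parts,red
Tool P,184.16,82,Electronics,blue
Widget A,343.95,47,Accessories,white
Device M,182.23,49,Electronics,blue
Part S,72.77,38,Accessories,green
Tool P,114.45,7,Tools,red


Query: Row 3 ('Widget A'), column 'category'
Value: Accessories

Accessories


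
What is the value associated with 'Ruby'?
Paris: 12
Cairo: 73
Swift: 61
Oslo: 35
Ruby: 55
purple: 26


Looking up key 'Ruby'
Value: 55

55


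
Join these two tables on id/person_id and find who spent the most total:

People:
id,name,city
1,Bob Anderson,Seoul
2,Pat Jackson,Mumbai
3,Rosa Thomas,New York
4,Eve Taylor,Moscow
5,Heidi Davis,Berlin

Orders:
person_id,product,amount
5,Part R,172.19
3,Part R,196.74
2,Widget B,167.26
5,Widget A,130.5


Join on: people.id = orders.person_id

Joined rows:
  Heidi Davis (Berlin) bought Part R for $172.19
  Rosa Thomas (New York) bought Part R for $196.74
  Pat Jackson (Mumbai) bought Widget B for $167.26
  Heidi Davis (Berlin) bought Widget A for $130.5

Total per person:
  Heidi Davis: $302.69
  Rosa Thomas: $196.74
  Pat Jackson: $167.26

Top spender: Heidi Davis ($302.69)

Heidi Davis ($302.69)


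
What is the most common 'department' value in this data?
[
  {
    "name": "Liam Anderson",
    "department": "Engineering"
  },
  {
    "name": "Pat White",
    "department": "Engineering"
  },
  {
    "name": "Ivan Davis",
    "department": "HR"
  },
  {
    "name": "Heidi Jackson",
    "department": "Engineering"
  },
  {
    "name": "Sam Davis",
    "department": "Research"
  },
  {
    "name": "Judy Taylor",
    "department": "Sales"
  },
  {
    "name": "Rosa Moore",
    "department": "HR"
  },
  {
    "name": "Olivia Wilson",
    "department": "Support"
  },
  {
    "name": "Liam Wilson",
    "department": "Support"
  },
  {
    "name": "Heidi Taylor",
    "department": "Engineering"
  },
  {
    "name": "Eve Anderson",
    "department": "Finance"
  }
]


Counting 'department' values across 11 records:

  Engineering: 4 ####
  HR: 2 ##
  Support: 2 ##
  Research: 1 #
  Sales: 1 #
  Finance: 1 #

Most common: Engineering (4 times)

Engineering (4 times)


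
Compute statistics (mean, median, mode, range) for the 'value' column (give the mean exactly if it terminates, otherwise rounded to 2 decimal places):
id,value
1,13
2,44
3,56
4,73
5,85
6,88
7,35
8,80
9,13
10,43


Data: [13, 44, 56, 73, 85, 88, 35, 80, 13, 43]
Count: 10
Sum: 530
Mean: 530/10 = 53
Sorted: [13, 13, 35, 43, 44, 56, 73, 80, 85, 88]
Median: 50.0
Mode: 13 (2 times)
Range: 88 - 13 = 75
Min: 13, Max: 88

mean=53, median=50.0, mode=13, range=75


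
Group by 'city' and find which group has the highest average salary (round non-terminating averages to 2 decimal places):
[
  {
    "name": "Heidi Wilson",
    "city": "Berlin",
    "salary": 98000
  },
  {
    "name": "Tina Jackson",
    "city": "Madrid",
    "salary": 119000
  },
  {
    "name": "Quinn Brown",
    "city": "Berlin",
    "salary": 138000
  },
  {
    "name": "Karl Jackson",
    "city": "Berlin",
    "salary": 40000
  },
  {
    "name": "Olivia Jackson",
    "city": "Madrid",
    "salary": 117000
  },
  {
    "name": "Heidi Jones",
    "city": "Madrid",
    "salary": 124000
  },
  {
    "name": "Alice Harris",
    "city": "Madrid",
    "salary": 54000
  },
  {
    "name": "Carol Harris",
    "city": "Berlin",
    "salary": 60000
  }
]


Group by: city

Groups:
  Berlin: 4 people, avg salary = 336000/4 = $84000
  Madrid: 4 people, avg salary = 414000/4 = $103500

Highest average salary: Madrid ($103500)

Madrid ($103500)


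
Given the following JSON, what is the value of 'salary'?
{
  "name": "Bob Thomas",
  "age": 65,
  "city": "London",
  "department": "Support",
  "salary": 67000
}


Looking up field 'salary'
Value: 67000

67000


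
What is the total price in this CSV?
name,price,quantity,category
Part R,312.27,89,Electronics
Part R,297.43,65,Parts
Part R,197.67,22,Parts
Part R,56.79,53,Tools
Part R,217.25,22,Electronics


Computing total price:
Values: [312.27, 297.43, 197.67, 56.79, 217.25]
Sum = 1081.41

1081.41


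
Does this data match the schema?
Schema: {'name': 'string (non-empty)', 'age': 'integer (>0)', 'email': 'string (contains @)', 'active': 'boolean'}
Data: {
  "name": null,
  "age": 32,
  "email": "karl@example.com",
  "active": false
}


Validating each field against schema:
  name: FAIL (null is not a string)
  age: OK (positive integer)
  email: OK (string with @)
  active: OK (boolean)

Result: INVALID (1 error: name)

INVALID (1 error: name)


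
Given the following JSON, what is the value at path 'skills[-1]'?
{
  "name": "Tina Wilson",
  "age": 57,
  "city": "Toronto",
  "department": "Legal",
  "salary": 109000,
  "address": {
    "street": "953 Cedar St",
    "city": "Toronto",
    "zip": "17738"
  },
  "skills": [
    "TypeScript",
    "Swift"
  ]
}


Query: skills[-1]
Path: skills -> last element
Value: Swift

Swift


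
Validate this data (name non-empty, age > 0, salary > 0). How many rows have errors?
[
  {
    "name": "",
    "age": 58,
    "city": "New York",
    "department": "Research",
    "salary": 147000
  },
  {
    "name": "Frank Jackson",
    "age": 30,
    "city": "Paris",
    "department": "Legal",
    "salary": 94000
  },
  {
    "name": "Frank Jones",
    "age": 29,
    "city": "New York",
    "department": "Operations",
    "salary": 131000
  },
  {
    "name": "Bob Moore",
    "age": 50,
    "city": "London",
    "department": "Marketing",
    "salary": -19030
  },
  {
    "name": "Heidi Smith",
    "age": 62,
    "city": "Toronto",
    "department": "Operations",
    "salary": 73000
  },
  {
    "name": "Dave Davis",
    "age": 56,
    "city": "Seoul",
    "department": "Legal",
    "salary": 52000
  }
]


Validating 6 records:
Rules: name non-empty, age > 0, salary > 0

  Row 1 (???): empty name
  Row 2 (Frank Jackson): OK
  Row 3 (Frank Jones): OK
  Row 4 (Bob Moore): negative salary: -19030
  Row 5 (Heidi Smith): OK
  Row 6 (Dave Davis): OK

Total errors: 2

2 errors


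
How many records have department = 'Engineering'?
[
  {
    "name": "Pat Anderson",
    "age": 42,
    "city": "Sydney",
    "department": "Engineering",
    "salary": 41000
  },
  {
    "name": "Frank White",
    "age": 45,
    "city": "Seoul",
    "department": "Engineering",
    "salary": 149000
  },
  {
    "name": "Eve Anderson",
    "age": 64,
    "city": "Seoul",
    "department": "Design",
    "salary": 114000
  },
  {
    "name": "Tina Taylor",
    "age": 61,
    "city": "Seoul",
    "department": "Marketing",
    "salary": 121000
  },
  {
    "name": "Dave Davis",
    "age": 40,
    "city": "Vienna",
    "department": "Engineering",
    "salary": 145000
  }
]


Data: 5 records
Condition: department = 'Engineering'

Checking each record:
  Pat Anderson: Engineering MATCH
  Frank White: Engineering MATCH
  Eve Anderson: Design
  Tina Taylor: Marketing
  Dave Davis: Engineering MATCH

Count: 3

3


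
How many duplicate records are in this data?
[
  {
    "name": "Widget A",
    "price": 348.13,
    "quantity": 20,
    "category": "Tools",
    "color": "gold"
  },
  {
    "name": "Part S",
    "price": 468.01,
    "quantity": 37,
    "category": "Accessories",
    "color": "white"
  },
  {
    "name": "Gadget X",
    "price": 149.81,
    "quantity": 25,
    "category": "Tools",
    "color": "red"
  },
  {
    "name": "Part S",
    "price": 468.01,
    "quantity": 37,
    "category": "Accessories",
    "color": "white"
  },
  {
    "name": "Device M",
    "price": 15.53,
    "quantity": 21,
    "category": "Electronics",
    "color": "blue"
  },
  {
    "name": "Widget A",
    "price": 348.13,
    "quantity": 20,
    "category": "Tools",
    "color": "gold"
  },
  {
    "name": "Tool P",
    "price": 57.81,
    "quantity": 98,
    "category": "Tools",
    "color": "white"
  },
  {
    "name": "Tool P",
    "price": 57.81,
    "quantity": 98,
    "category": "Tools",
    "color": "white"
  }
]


Checking 8 records for duplicates:

  Row 1: Widget A ($348.13, qty 20)
  Row 2: Part S ($468.01, qty 37)
  Row 3: Gadget X ($149.81, qty 25)
  Row 4: Part S ($468.01, qty 37) <-- DUPLICATE
  Row 5: Device M ($15.53, qty 21)
  Row 6: Widget A ($348.13, qty 20) <-- DUPLICATE
  Row 7: Tool P ($57.81, qty 98)
  Row 8: Tool P ($57.81, qty 98) <-- DUPLICATE

Duplicates found: 3
Unique records: 5

3 duplicates, 5 unique


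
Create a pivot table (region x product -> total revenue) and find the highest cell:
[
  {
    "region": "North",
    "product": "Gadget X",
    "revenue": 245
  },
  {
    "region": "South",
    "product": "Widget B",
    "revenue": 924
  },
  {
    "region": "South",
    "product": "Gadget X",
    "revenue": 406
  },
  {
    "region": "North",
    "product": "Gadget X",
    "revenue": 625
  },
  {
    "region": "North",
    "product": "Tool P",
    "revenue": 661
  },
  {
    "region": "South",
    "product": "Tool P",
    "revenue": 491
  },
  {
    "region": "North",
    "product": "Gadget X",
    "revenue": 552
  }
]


Pivot: region (rows) x product (columns) -> total revenue

     Gadget X      Tool P        Widget B    
North         1422           661             0  
South          406           491           924  

Highest: North / Gadget X = $1422

North / Gadget X = $1422


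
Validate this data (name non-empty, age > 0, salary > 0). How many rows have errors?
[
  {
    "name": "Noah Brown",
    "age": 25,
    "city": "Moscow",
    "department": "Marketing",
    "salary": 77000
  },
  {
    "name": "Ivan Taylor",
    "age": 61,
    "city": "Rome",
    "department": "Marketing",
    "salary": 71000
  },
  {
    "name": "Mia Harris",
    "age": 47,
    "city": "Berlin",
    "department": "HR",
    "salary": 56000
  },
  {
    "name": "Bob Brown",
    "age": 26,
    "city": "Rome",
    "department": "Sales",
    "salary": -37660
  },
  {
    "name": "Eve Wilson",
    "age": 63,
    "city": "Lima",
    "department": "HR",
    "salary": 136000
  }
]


Validating 5 records:
Rules: name non-empty, age > 0, salary > 0

  Row 1 (Noah Brown): OK
  Row 2 (Ivan Taylor): OK
  Row 3 (Mia Harris): OK
  Row 4 (Bob Brown): negative salary: -37660
  Row 5 (Eve Wilson): OK

Total errors: 1

1 errors


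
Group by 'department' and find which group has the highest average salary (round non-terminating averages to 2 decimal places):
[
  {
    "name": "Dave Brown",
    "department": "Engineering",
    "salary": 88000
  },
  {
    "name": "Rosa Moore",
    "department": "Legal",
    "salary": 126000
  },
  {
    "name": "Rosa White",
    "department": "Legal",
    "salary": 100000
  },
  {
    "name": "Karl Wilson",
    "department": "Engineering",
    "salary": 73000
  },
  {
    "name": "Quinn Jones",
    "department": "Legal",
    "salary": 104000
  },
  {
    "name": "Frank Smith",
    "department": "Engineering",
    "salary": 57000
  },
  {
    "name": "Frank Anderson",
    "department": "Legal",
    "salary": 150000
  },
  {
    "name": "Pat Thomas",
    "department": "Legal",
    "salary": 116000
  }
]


Group by: department

Groups:
  Engineering: 3 people, avg salary = 218000/3 ≈ $72666.67
  Legal: 5 people, avg salary = 596000/5 = $119200

Highest average salary: Legal ($119200)

Legal ($119200)


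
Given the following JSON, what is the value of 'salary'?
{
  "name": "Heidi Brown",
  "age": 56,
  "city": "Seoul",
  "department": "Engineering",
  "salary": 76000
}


Looking up field 'salary'
Value: 76000

76000


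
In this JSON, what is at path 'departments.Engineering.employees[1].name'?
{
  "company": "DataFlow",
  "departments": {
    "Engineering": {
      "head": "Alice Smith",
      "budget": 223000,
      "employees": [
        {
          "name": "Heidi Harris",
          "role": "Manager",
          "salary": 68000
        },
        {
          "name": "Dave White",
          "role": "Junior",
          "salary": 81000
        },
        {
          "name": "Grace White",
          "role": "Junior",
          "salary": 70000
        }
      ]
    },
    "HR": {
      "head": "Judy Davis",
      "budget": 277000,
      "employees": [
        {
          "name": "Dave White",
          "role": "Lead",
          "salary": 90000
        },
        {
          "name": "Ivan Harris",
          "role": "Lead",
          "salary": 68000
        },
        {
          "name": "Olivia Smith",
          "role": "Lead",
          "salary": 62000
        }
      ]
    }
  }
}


Path: departments.Engineering.employees[1].name

Navigate:
  -> departments
  -> Engineering
  -> employees[1].name = 'Dave White'

Dave White


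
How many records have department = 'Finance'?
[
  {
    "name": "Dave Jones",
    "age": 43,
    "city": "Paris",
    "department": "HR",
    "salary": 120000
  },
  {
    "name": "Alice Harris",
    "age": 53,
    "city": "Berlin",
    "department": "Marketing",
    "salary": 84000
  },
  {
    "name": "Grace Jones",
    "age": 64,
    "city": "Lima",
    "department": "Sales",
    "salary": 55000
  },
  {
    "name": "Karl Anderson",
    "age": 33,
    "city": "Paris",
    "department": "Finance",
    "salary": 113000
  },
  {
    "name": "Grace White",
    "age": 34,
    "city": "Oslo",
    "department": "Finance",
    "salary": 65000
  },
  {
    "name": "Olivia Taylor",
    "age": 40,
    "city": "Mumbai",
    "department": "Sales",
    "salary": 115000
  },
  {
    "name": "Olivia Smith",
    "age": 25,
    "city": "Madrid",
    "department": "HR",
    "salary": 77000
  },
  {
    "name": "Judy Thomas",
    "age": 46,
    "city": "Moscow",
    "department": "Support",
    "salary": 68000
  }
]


Data: 8 records
Condition: department = 'Finance'

Checking each record:
  Dave Jones: HR
  Alice Harris: Marketing
  Grace Jones: Sales
  Karl Anderson: Finance MATCH
  Grace White: Finance MATCH
  Olivia Taylor: Sales
  Olivia Smith: HR
  Judy Thomas: Support

Count: 2

2


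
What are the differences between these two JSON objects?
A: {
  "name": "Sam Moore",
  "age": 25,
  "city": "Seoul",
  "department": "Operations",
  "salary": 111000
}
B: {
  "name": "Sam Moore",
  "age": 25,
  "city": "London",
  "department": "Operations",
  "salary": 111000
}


Comparing each field (in key order):
  name: same
  age: same
  city: DIFFERENT
  department: same
  salary: same
Differences:
  city: Seoul -> London

1 field(s) changed

1 change: city


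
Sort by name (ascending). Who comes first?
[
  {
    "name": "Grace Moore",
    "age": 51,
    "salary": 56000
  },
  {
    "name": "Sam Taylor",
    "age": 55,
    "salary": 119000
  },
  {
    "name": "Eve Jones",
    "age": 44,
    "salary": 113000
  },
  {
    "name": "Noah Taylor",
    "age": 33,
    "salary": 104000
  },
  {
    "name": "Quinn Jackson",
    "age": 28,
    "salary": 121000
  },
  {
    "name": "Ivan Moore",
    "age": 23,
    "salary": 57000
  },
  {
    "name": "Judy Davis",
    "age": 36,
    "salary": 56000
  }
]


Sort by: name (ascending)

Sorted order:
  1. Eve Jones (name = Eve Jones)
  2. Grace Moore (name = Grace Moore)
  3. Ivan Moore (name = Ivan Moore)
  4. Judy Davis (name = Judy Davis)
  5. Noah Taylor (name = Noah Taylor)
  6. Quinn Jackson (name = Quinn Jackson)
  7. Sam Taylor (name = Sam Taylor)

First: Eve Jones

Eve Jones


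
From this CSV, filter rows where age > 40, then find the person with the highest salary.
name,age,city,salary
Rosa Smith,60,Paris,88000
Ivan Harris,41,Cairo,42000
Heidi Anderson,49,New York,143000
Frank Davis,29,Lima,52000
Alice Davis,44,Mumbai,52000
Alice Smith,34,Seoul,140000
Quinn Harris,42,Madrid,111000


Filter: age > 40
Sort by: salary (descending)

Filtered records (5):
  Heidi Anderson, age 49, salary $143000
  Quinn Harris, age 42, salary $111000
  Rosa Smith, age 60, salary $88000
  Alice Davis, age 44, salary $52000
  Ivan Harris, age 41, salary $42000

Highest salary: Heidi Anderson ($143000)

Heidi Anderson


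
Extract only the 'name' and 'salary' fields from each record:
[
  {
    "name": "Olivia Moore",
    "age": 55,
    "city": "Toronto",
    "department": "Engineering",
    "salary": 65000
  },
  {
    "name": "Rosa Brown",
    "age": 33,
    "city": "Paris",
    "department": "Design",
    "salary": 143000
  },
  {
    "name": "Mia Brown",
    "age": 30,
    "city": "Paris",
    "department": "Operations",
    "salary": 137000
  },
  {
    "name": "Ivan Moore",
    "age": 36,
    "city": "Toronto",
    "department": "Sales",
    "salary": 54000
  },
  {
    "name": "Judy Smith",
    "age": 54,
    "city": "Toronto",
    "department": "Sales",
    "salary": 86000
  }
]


Original: 5 records with fields: name, age, city, department, salary
Keep: ['name', 'salary']
Drop: ['age', 'city', 'department']
Result: 5 records, 2 fields each

[
  {
    "name": "Olivia Moore",
    "salary": 65000
  },
  {
    "name": "Rosa Brown",
    "salary": 143000
  },
  {
    "name": "Mia Brown",
    "salary": 137000
  },
  {
    "name": "Ivan Moore",
    "salary": 54000
  },
  {
    "name": "Judy Smith",
    "salary": 86000
  }
]


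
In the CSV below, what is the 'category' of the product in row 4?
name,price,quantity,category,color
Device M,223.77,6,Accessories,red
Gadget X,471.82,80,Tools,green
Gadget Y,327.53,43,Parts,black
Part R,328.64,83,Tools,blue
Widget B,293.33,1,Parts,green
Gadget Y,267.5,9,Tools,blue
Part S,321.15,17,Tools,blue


Query: Row 4 ('Part R'), column 'category'
Value: Tools

Tools


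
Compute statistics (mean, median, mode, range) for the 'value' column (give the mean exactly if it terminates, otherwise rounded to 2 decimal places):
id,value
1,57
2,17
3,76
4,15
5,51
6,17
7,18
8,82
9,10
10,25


Data: [57, 17, 76, 15, 51, 17, 18, 82, 10, 25]
Count: 10
Sum: 368
Mean: 368/10 = 36.8
Sorted: [10, 15, 17, 17, 18, 25, 51, 57, 76, 82]
Median: 21.5
Mode: 17 (2 times)
Range: 82 - 10 = 72
Min: 10, Max: 82

mean=36.8, median=21.5, mode=17, range=72


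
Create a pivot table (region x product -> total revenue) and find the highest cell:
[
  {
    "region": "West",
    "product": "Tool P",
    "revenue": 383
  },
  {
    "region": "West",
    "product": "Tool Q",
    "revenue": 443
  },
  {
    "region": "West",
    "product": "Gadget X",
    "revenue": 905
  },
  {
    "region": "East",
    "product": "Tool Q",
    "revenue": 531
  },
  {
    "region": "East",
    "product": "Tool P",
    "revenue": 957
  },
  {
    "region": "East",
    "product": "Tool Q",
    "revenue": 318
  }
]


Pivot: region (rows) x product (columns) -> total revenue

     Gadget X      Tool P        Tool Q      
East             0           957           849  
West           905           383           443  

Highest: East / Tool P = $957

East / Tool P = $957


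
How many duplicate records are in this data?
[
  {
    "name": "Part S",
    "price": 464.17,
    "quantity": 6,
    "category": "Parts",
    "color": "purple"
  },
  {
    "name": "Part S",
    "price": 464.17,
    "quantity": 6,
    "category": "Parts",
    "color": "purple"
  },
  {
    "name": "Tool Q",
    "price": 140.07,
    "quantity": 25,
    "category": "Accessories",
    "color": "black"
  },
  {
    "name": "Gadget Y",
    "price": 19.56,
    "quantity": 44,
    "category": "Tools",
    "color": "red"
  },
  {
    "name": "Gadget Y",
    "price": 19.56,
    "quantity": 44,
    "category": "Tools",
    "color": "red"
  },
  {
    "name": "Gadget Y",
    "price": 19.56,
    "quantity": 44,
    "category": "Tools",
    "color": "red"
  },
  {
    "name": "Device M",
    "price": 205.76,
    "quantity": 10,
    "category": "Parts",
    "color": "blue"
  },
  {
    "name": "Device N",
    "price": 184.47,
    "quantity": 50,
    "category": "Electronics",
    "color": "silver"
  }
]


Checking 8 records for duplicates:

  Row 1: Part S ($464.17, qty 6)
  Row 2: Part S ($464.17, qty 6) <-- DUPLICATE
  Row 3: Tool Q ($140.07, qty 25)
  Row 4: Gadget Y ($19.56, qty 44)
  Row 5: Gadget Y ($19.56, qty 44) <-- DUPLICATE
  Row 6: Gadget Y ($19.56, qty 44) <-- DUPLICATE
  Row 7: Device M ($205.76, qty 10)
  Row 8: Device N ($184.47, qty 50)

Duplicates found: 3
Unique records: 5

3 duplicates, 5 unique


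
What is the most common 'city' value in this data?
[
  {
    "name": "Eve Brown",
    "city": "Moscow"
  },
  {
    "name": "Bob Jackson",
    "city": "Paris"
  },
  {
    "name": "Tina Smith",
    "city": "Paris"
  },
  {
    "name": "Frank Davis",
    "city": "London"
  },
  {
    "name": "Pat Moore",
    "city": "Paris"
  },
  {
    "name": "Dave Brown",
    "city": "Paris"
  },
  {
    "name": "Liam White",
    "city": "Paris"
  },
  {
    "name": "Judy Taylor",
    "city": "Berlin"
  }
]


Counting 'city' values across 8 records:

  Paris: 5 #####
  Moscow: 1 #
  London: 1 #
  Berlin: 1 #

Most common: Paris (5 times)

Paris (5 times)


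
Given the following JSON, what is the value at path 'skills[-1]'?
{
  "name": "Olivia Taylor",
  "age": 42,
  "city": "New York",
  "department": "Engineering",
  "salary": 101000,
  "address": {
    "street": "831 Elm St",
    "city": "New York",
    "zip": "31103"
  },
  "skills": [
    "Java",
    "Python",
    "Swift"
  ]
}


Query: skills[-1]
Path: skills -> last element
Value: Swift

Swift


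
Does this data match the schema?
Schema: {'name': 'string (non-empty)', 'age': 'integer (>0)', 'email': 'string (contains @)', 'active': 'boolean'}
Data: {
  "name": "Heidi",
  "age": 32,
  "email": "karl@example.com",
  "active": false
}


Validating each field against schema:
  name: OK (non-empty string)
  age: OK (positive integer)
  email: OK (string with @)
  active: OK (boolean)

Result: VALID

VALID


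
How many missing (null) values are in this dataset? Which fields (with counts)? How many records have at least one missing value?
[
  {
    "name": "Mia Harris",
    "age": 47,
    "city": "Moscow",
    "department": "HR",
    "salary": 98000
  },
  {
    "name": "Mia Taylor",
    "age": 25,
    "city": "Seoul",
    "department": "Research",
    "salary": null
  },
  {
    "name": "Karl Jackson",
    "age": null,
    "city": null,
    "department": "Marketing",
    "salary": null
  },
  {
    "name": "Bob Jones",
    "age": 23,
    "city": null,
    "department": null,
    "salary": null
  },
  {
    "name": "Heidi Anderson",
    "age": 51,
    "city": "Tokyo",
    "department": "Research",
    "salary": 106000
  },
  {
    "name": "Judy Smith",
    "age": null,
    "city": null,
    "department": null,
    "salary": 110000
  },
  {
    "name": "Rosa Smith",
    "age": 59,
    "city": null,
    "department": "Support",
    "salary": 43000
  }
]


Checking for missing (null) values in 7 records:

  Mia Harris: complete
  Mia Taylor: salary
  Karl Jackson: age, city, salary
  Bob Jones: city, department, salary
  Heidi Anderson: complete
  Judy Smith: age, city, department
  Rosa Smith: city

Per field:
  name: 0 missing
  age: 2 missing
  city: 4 missing
  department: 2 missing
  salary: 3 missing

Total missing values: 11
Records with any missing: 5

11 missing values (age: 2, city: 4, department: 2, salary: 3); 5 incomplete records


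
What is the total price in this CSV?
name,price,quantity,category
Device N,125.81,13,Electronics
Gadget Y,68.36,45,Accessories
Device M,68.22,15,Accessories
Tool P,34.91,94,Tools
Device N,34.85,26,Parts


Computing total price:
Values: [125.81, 68.36, 68.22, 34.91, 34.85]
Sum = 332.15

332.15


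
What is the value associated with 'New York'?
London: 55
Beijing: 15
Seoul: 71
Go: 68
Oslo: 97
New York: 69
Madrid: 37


Looking up key 'New York'
Value: 69

69


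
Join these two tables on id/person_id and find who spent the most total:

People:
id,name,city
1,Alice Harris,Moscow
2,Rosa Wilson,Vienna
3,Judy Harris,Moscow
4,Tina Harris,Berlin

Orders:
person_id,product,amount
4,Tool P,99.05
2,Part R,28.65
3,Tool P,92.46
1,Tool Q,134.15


Join on: people.id = orders.person_id

Joined rows:
  Tina Harris (Berlin) bought Tool P for $99.05
  Rosa Wilson (Vienna) bought Part R for $28.65
  Judy Harris (Moscow) bought Tool P for $92.46
  Alice Harris (Moscow) bought Tool Q for $134.15

Total per person:
  Alice Harris: $134.15
  Tina Harris: $99.05
  Judy Harris: $92.46
  Rosa Wilson: $28.65

Top spender: Alice Harris ($134.15)

Alice Harris ($134.15)


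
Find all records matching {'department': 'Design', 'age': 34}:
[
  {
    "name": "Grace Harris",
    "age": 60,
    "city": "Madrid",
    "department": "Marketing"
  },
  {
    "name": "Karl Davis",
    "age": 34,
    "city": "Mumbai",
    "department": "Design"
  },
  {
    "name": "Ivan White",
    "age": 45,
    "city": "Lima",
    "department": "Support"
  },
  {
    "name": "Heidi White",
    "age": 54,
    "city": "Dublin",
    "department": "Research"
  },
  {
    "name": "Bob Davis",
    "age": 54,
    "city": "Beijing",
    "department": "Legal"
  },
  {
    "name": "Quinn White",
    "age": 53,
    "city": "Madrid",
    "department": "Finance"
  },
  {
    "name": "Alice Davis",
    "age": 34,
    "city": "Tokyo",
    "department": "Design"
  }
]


Search criteria: {'department': 'Design', 'age': 34}

Checking 7 records:
  Grace Harris: {department: Marketing, age: 60}
  Karl Davis: {department: Design, age: 34} <-- MATCH
  Ivan White: {department: Support, age: 45}
  Heidi White: {department: Research, age: 54}
  Bob Davis: {department: Legal, age: 54}
  Quinn White: {department: Finance, age: 53}
  Alice Davis: {department: Design, age: 34} <-- MATCH

Matches: ["Karl Davis", "Alice Davis"]

["Karl Davis", "Alice Davis"]


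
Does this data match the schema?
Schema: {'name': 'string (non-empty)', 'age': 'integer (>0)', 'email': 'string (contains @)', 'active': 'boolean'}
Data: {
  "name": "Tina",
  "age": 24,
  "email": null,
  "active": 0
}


Validating each field against schema:
  name: OK (non-empty string)
  age: OK (positive integer)
  email: FAIL (null is not a string)
  active: FAIL (0 is not a boolean)

Result: INVALID (2 errors: email, active)

INVALID (2 errors: email, active)


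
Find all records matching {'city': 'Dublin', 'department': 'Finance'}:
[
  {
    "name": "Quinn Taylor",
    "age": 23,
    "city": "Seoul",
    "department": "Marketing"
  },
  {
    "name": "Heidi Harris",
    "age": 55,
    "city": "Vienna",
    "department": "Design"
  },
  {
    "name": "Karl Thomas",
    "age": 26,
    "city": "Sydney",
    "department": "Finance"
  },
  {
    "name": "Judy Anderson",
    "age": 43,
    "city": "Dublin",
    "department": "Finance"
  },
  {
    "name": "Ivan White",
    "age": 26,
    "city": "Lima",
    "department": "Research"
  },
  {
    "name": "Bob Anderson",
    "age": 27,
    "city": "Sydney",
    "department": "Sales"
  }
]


Search criteria: {'city': 'Dublin', 'department': 'Finance'}

Checking 6 records:
  Quinn Taylor: {city: Seoul, department: Marketing}
  Heidi Harris: {city: Vienna, department: Design}
  Karl Thomas: {city: Sydney, department: Finance}
  Judy Anderson: {city: Dublin, department: Finance} <-- MATCH
  Ivan White: {city: Lima, department: Research}
  Bob Anderson: {city: Sydney, department: Sales}

Matches: ["Judy Anderson"]

["Judy Anderson"]


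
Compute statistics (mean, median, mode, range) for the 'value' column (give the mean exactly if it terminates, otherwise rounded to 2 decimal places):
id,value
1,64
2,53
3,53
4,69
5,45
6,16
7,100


Data: [64, 53, 53, 69, 45, 16, 100]
Count: 7
Sum: 400
Mean: 400/7 ≈ 57.14 (rounded to 2 decimal places)
Sorted: [16, 45, 53, 53, 64, 69, 100]
Median: 53.0
Mode: 53 (2 times)
Range: 100 - 16 = 84
Min: 16, Max: 100

mean≈57.14, median=53.0, mode=53, range=84


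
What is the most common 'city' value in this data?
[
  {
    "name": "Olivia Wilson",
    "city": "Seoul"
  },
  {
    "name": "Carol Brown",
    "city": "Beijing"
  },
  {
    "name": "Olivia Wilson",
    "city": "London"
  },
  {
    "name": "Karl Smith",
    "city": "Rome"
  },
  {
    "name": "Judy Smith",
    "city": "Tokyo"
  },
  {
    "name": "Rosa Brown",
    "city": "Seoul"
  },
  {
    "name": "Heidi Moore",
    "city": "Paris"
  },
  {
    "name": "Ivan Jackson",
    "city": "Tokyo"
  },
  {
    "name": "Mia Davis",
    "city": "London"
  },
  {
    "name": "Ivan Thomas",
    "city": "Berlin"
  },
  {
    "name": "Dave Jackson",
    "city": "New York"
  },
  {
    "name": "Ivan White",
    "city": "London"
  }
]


Counting 'city' values across 12 records:

  London: 3 ###
  Seoul: 2 ##
  Tokyo: 2 ##
  Beijing: 1 #
  Rome: 1 #
  Paris: 1 #
  Berlin: 1 #
  New York: 1 #

Most common: London (3 times)

London (3 times)


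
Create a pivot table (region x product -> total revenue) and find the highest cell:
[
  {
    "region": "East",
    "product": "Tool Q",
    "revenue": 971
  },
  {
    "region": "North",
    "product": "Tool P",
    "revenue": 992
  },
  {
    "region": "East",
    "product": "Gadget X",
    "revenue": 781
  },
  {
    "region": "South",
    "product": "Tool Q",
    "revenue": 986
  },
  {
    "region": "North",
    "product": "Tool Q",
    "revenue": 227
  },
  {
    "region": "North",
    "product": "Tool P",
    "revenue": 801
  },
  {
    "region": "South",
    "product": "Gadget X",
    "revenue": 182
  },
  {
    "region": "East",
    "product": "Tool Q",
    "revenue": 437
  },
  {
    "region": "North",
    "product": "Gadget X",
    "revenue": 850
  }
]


Pivot: region (rows) x product (columns) -> total revenue

     Gadget X      Tool P        Tool Q      
East           781             0          1408  
North          850          1793           227  
South          182             0           986  

Highest: North / Tool P = $1793

North / Tool P = $1793


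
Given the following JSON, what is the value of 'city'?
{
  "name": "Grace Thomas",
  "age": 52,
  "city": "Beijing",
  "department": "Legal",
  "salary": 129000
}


Looking up field 'city'
Value: Beijing

Beijing


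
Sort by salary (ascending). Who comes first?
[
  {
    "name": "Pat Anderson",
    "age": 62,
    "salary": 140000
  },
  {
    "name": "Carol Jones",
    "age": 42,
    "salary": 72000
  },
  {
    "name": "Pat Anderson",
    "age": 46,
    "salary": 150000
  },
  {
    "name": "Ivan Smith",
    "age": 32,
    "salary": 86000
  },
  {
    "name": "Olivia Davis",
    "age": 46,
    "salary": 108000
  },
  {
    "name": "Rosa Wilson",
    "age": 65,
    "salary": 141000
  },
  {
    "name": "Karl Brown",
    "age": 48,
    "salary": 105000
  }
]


Sort by: salary (ascending)

Sorted order:
  1. Carol Jones (salary = 72000)
  2. Ivan Smith (salary = 86000)
  3. Karl Brown (salary = 105000)
  4. Olivia Davis (salary = 108000)
  5. Pat Anderson (salary = 140000)
  6. Rosa Wilson (salary = 141000)
  7. Pat Anderson (salary = 150000)

First: Carol Jones

Carol Jones


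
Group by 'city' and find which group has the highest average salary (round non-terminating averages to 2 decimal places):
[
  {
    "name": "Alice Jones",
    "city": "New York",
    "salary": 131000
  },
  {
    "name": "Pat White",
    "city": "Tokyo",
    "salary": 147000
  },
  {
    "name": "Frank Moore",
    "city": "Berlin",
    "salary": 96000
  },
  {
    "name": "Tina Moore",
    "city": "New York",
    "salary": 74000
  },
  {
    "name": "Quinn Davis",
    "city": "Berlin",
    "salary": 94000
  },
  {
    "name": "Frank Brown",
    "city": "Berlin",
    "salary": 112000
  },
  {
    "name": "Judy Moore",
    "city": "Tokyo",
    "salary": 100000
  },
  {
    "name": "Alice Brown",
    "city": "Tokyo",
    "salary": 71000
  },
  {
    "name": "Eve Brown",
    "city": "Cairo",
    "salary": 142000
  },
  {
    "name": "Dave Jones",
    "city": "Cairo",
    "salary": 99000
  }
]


Group by: city

Groups:
  Berlin: 3 people, avg salary = 302000/3 ≈ $100666.67
  Cairo: 2 people, avg salary = 241000/2 = $120500
  New York: 2 people, avg salary = 205000/2 = $102500
  Tokyo: 3 people, avg salary = 318000/3 = $106000

Highest average salary: Cairo ($120500)

Cairo ($120500)


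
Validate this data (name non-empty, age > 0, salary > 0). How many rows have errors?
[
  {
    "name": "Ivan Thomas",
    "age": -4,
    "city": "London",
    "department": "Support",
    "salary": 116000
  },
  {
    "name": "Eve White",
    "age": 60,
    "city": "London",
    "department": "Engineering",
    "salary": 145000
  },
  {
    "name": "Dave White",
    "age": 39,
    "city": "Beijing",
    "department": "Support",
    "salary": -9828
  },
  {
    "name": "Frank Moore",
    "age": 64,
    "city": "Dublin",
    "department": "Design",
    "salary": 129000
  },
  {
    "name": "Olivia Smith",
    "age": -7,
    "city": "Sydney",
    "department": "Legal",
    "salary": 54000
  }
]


Validating 5 records:
Rules: name non-empty, age > 0, salary > 0

  Row 1 (Ivan Thomas): negative age: -4
  Row 2 (Eve White): OK
  Row 3 (Dave White): negative salary: -9828
  Row 4 (Frank Moore): OK
  Row 5 (Olivia Smith): negative age: -7

Total errors: 3

3 errors


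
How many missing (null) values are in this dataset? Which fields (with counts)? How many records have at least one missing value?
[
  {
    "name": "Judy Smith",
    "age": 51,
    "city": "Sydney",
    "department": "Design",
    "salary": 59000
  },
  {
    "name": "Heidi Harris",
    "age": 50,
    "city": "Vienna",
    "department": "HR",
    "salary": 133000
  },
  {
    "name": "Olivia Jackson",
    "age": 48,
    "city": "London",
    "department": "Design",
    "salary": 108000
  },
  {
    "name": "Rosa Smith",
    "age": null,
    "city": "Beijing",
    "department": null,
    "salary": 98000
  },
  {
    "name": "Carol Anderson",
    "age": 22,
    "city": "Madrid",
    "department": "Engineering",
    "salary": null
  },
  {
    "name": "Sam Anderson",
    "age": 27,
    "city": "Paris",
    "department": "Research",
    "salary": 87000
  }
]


Checking for missing (null) values in 6 records:

  Judy Smith: complete
  Heidi Harris: complete
  Olivia Jackson: complete
  Rosa Smith: age, department
  Carol Anderson: salary
  Sam Anderson: complete

Per field:
  name: 0 missing
  age: 1 missing
  city: 0 missing
  department: 1 missing
  salary: 1 missing

Total missing values: 3
Records with any missing: 2

3 missing values (age: 1, department: 1, salary: 1); 2 incomplete records


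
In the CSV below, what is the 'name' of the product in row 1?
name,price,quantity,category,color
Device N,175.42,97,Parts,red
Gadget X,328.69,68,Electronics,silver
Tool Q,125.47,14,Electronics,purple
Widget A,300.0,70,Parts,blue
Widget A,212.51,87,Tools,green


Query: Row 1 ('Device N'), column 'name'
Value: Device N

Device N


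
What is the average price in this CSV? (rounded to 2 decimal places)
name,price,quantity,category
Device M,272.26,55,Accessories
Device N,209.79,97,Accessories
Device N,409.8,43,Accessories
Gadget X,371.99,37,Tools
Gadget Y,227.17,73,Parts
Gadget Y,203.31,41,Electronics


Computing average price:
Values: [272.26, 209.79, 409.8, 371.99, 227.17, 203.31]
Sum = 1694.32
Count = 6
Average = 1694.32/6 ≈ 282.39 (rounded to 2 decimal places)

282.39


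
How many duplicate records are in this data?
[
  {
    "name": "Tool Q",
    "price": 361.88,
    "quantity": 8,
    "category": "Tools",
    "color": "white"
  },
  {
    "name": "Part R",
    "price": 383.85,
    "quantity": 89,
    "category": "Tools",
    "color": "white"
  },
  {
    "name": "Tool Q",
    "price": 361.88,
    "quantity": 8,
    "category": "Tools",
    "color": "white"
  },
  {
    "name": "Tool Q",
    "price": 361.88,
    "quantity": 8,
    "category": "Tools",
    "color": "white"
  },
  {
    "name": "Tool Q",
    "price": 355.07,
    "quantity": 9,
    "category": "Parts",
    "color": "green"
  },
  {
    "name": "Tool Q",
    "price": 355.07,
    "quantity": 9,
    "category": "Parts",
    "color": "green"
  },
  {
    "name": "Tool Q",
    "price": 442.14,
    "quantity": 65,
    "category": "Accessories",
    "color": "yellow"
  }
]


Checking 7 records for duplicates:

  Row 1: Tool Q ($361.88, qty 8)
  Row 2: Part R ($383.85, qty 89)
  Row 3: Tool Q ($361.88, qty 8) <-- DUPLICATE
  Row 4: Tool Q ($361.88, qty 8) <-- DUPLICATE
  Row 5: Tool Q ($355.07, qty 9)
  Row 6: Tool Q ($355.07, qty 9) <-- DUPLICATE
  Row 7: Tool Q ($442.14, qty 65)

Duplicates found: 3
Unique records: 4

3 duplicates, 4 unique
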